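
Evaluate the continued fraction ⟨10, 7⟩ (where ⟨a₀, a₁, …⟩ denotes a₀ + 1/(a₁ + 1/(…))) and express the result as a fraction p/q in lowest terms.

71/7

a_0 = 10: 10/1
a_1 = 7: 71/7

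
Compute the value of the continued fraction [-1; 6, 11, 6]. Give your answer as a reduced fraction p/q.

Start with 6.
11 + 1/(6/1) = 11 + 1/6 = 67/6
6 + 1/(67/6) = 6 + 6/67 = 408/67
-1 + 1/(408/67) = -1 + 67/408 = -341/408

-341/408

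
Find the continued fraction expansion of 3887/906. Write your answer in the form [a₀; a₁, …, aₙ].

[4; 3, 2, 4, 29]

Apply division with remainder until the remainder is 0:
3887 ÷ 906 → quotient 4, remainder 263
906 ÷ 263 → quotient 3, remainder 117
263 ÷ 117 → quotient 2, remainder 29
117 ÷ 29 → quotient 4, remainder 1
29 ÷ 1 → quotient 29, remainder 0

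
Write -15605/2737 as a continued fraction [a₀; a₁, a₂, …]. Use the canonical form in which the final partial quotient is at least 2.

-15605 ÷ 2737 → quotient -6, remainder 817
2737 ÷ 817 → quotient 3, remainder 286
817 ÷ 286 → quotient 2, remainder 245
286 ÷ 245 → quotient 1, remainder 41
245 ÷ 41 → quotient 5, remainder 40
41 ÷ 40 → quotient 1, remainder 1
40 ÷ 1 → quotient 40, remainder 0

[-6; 3, 2, 1, 5, 1, 40]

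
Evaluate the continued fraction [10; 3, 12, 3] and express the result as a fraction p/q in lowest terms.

1177/114

a_0 = 10: 10/1
a_1 = 3: 31/3
a_2 = 12: 382/37
a_3 = 3: 1177/114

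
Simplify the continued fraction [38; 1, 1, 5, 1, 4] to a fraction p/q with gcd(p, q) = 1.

a_0 = 38: 38/1
a_1 = 1: 39/1
a_2 = 1: 77/2
a_3 = 5: 424/11
a_4 = 1: 501/13
a_5 = 4: 2428/63

2428/63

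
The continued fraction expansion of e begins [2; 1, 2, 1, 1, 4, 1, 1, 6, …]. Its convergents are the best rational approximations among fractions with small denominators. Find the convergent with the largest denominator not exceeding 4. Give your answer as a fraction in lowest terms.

11/4

List convergents until the denominator exceeds the bound:
a_0 = 2: 2/1  (≤ bound)
a_1 = 1: 3/1  (≤ bound)
a_2 = 2: 8/3  (≤ bound)
a_3 = 1: 11/4  (≤ bound)
a_4 = 1: 19/7  (> 4, stop)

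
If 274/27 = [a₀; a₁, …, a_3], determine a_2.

Run the Euclidean algorithm, recording each quotient:
274 ÷ 27 → quotient 10, remainder 4
27 ÷ 4 → quotient 6, remainder 3
4 ÷ 3 → quotient 1, remainder 1

1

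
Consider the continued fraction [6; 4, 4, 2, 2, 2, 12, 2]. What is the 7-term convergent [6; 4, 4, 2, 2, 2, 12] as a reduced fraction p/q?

17344/2781

Start with 12.
2 + 1/(12/1) = 2 + 1/12 = 25/12
2 + 1/(25/12) = 2 + 12/25 = 62/25
2 + 1/(62/25) = 2 + 25/62 = 149/62
4 + 1/(149/62) = 4 + 62/149 = 658/149
4 + 1/(658/149) = 4 + 149/658 = 2781/658
6 + 1/(2781/658) = 6 + 658/2781 = 17344/2781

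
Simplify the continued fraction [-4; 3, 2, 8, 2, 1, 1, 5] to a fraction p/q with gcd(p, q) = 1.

Collapse the nested fraction from the inside out:
Start with 5.
1 + 1/(5/1) = 1 + 1/5 = 6/5
1 + 1/(6/5) = 1 + 5/6 = 11/6
2 + 1/(11/6) = 2 + 6/11 = 28/11
8 + 1/(28/11) = 8 + 11/28 = 235/28
2 + 1/(235/28) = 2 + 28/235 = 498/235
3 + 1/(498/235) = 3 + 235/498 = 1729/498
-4 + 1/(1729/498) = -4 + 498/1729 = -6418/1729

-6418/1729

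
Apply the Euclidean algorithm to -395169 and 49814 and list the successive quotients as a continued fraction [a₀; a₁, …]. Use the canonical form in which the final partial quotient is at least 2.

[-8; 14, 1, 9, 10, 33]

Apply division with remainder until the remainder is 0:
-395169 = -8·49814 + 3343, so a_0 = -8
49814 = 14·3343 + 3012, so a_1 = 14
3343 = 1·3012 + 331, so a_2 = 1
3012 = 9·331 + 33, so a_3 = 9
331 = 10·33 + 1, so a_4 = 10
33 = 33·1 + 0, so a_5 = 33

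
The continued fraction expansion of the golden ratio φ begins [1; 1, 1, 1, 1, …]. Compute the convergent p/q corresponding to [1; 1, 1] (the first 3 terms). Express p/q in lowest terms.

3/2

Compute successive convergents:
a_0 = 1: 1/1
a_1 = 1: 2/1
a_2 = 1: 3/2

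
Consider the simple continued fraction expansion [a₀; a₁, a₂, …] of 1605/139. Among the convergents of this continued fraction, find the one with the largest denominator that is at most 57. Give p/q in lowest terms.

127/11

List convergents until the denominator exceeds the bound:
a_0 = 11: 11/1  (≤ bound)
a_1 = 1: 12/1  (≤ bound)
a_2 = 1: 23/2  (≤ bound)
a_3 = 4: 104/9  (≤ bound)
a_4 = 1: 127/11  (≤ bound)
a_5 = 5: 739/64  (> 57, stop)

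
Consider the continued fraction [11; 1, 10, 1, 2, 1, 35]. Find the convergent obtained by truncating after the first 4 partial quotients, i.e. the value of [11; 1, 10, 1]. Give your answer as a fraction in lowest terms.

Compute successive convergents:
a_0 = 11: 11/1
a_1 = 1: 12/1
a_2 = 10: 131/11
a_3 = 1: 143/12

143/12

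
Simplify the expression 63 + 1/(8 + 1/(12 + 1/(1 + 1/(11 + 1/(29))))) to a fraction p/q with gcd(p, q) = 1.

a_0 = 63: 63/1
a_1 = 8: 505/8
a_2 = 12: 6123/97
a_3 = 1: 6628/105
a_4 = 11: 79031/1252
a_5 = 29: 2298527/36413

2298527/36413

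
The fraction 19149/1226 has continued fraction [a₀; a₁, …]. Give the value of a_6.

19149 ÷ 1226 → quotient 15, remainder 759
1226 ÷ 759 → quotient 1, remainder 467
759 ÷ 467 → quotient 1, remainder 292
467 ÷ 292 → quotient 1, remainder 175
292 ÷ 175 → quotient 1, remainder 117
175 ÷ 117 → quotient 1, remainder 58
117 ÷ 58 → quotient 2, remainder 1

2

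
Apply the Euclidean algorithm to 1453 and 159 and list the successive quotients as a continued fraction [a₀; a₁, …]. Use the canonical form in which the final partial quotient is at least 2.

1453 = 9·159 + 22, so a_0 = 9
159 = 7·22 + 5, so a_1 = 7
22 = 4·5 + 2, so a_2 = 4
5 = 2·2 + 1, so a_3 = 2
2 = 2·1 + 0, so a_4 = 2

[9; 7, 4, 2, 2]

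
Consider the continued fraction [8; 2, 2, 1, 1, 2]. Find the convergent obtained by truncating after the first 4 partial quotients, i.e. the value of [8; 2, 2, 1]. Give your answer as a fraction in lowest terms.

Start with 1.
2 + 1/(1/1) = 2 + 1/1 = 3/1
2 + 1/(3/1) = 2 + 1/3 = 7/3
8 + 1/(7/3) = 8 + 3/7 = 59/7

59/7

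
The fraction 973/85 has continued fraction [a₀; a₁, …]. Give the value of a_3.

4

⌊973/85⌋ = 11, remainder 38
⌊85/38⌋ = 2, remainder 9
⌊38/9⌋ = 4, remainder 2
⌊9/2⌋ = 4, remainder 1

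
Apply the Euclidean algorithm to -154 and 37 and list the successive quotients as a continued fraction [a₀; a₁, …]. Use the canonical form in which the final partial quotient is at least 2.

[-5; 1, 5, 6]

-154 ÷ 37 → quotient -5, remainder 31
37 ÷ 31 → quotient 1, remainder 6
31 ÷ 6 → quotient 5, remainder 1
6 ÷ 1 → quotient 6, remainder 0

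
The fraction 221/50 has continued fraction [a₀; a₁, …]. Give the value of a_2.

Run the Euclidean algorithm, recording each quotient:
⌊221/50⌋ = 4, remainder 21
⌊50/21⌋ = 2, remainder 8
⌊21/8⌋ = 2, remainder 5

2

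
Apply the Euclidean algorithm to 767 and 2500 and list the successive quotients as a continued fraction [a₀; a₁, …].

[0; 3, 3, 1, 5, 1, 6, 4]

⌊767/2500⌋ = 0, remainder 767
⌊2500/767⌋ = 3, remainder 199
⌊767/199⌋ = 3, remainder 170
⌊199/170⌋ = 1, remainder 29
⌊170/29⌋ = 5, remainder 25
⌊29/25⌋ = 1, remainder 4
⌊25/4⌋ = 6, remainder 1
⌊4/1⌋ = 4, remainder 0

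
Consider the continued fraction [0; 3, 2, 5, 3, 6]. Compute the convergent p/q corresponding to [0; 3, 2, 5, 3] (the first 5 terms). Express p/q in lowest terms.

35/121

a_0 = 0: 0/1
a_1 = 3: 1/3
a_2 = 2: 2/7
a_3 = 5: 11/38
a_4 = 3: 35/121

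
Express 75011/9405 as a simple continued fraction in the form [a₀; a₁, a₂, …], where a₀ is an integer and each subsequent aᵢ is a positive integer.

[7; 1, 40, 14, 3, 5]

75011 ÷ 9405 → quotient 7, remainder 9176
9405 ÷ 9176 → quotient 1, remainder 229
9176 ÷ 229 → quotient 40, remainder 16
229 ÷ 16 → quotient 14, remainder 5
16 ÷ 5 → quotient 3, remainder 1
5 ÷ 1 → quotient 5, remainder 0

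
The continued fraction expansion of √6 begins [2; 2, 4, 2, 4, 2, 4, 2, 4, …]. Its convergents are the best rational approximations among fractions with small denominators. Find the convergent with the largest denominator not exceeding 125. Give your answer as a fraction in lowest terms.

218/89

a_0 = 2: 2/1  (≤ bound)
a_1 = 2: 5/2  (≤ bound)
a_2 = 4: 22/9  (≤ bound)
a_3 = 2: 49/20  (≤ bound)
a_4 = 4: 218/89  (≤ bound)
a_5 = 2: 485/198  (> 125, stop)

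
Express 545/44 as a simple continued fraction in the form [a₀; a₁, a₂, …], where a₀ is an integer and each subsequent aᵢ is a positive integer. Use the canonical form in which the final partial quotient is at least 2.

[12; 2, 1, 1, 2, 3]

⌊545/44⌋ = 12, remainder 17
⌊44/17⌋ = 2, remainder 10
⌊17/10⌋ = 1, remainder 7
⌊10/7⌋ = 1, remainder 3
⌊7/3⌋ = 2, remainder 1
⌊3/1⌋ = 3, remainder 0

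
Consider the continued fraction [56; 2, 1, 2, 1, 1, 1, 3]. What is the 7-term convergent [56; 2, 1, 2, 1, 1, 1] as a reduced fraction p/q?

1691/30

a_0 = 56: 56/1
a_1 = 2: 113/2
a_2 = 1: 169/3
a_3 = 2: 451/8
a_4 = 1: 620/11
a_5 = 1: 1071/19
a_6 = 1: 1691/30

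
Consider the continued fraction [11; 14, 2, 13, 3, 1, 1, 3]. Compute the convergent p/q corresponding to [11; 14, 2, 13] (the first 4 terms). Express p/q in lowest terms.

Start with 13.
2 + 1/(13/1) = 2 + 1/13 = 27/13
14 + 1/(27/13) = 14 + 13/27 = 391/27
11 + 1/(391/27) = 11 + 27/391 = 4328/391

4328/391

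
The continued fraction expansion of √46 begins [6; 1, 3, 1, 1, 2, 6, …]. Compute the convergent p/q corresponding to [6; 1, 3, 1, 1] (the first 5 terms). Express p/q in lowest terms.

Use the convergent recurrence hₖ = aₖ·hₖ₋₁ + hₖ₋₂ (and likewise for the denominators kₖ):
a_0 = 6: 6/1
a_1 = 1: 7/1
a_2 = 3: 27/4
a_3 = 1: 34/5
a_4 = 1: 61/9

61/9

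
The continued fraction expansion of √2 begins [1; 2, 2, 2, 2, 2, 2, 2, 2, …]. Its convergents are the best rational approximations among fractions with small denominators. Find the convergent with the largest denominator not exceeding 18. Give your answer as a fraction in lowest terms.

17/12

List convergents until the denominator exceeds the bound:
a_0 = 1: 1/1  (≤ bound)
a_1 = 2: 3/2  (≤ bound)
a_2 = 2: 7/5  (≤ bound)
a_3 = 2: 17/12  (≤ bound)
a_4 = 2: 41/29  (> 18, stop)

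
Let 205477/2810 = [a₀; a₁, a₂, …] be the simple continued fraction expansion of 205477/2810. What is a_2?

10

Repeatedly divide and take the remainder:
205477 = 73·2810 + 347, so a_0 = 73
2810 = 8·347 + 34, so a_1 = 8
347 = 10·34 + 7, so a_2 = 10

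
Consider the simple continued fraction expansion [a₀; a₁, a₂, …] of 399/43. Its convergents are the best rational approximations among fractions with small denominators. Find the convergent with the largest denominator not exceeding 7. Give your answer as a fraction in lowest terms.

65/7

List convergents until the denominator exceeds the bound:
a_0 = 9: 9/1  (≤ bound)
a_1 = 3: 28/3  (≤ bound)
a_2 = 1: 37/4  (≤ bound)
a_3 = 1: 65/7  (≤ bound)
a_4 = 2: 167/18  (> 7, stop)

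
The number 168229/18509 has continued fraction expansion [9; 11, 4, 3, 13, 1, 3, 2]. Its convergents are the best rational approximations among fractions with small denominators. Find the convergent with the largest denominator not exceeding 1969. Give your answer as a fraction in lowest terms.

List convergents until the denominator exceeds the bound:
a_0 = 9: 9/1  (≤ bound)
a_1 = 11: 100/11  (≤ bound)
a_2 = 4: 409/45  (≤ bound)
a_3 = 3: 1327/146  (≤ bound)
a_4 = 13: 17660/1943  (≤ bound)
a_5 = 1: 18987/2089  (> 1969, stop)

17660/1943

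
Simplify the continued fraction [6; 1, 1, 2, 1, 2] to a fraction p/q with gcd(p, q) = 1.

125/19

Starting at the tail and folding back:
Start with 2.
1 + 1/(2/1) = 1 + 1/2 = 3/2
2 + 1/(3/2) = 2 + 2/3 = 8/3
1 + 1/(8/3) = 1 + 3/8 = 11/8
1 + 1/(11/8) = 1 + 8/11 = 19/11
6 + 1/(19/11) = 6 + 11/19 = 125/19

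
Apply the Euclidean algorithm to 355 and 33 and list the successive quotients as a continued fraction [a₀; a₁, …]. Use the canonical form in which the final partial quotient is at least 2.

[10; 1, 3, 8]

355 = 10·33 + 25, so a_0 = 10
33 = 1·25 + 8, so a_1 = 1
25 = 3·8 + 1, so a_2 = 3
8 = 8·1 + 0, so a_3 = 8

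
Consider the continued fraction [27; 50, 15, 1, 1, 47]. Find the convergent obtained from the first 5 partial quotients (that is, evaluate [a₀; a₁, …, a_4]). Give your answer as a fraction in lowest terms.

41935/1552

a_0 = 27: 27/1
a_1 = 50: 1351/50
a_2 = 15: 20292/751
a_3 = 1: 21643/801
a_4 = 1: 41935/1552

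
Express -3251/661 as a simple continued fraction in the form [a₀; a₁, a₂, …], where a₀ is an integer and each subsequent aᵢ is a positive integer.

[-5; 12, 4, 6, 2]

⌊-3251/661⌋ = -5, remainder 54
⌊661/54⌋ = 12, remainder 13
⌊54/13⌋ = 4, remainder 2
⌊13/2⌋ = 6, remainder 1
⌊2/1⌋ = 2, remainder 0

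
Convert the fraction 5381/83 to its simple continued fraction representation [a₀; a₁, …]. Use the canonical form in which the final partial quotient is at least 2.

[64; 1, 4, 1, 13]

5381 ÷ 83 → quotient 64, remainder 69
83 ÷ 69 → quotient 1, remainder 14
69 ÷ 14 → quotient 4, remainder 13
14 ÷ 13 → quotient 1, remainder 1
13 ÷ 1 → quotient 13, remainder 0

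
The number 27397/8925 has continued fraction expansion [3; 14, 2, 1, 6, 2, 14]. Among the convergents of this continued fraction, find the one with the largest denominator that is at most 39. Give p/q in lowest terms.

89/29

a_0 = 3: 3/1  (≤ bound)
a_1 = 14: 43/14  (≤ bound)
a_2 = 2: 89/29  (≤ bound)
a_3 = 1: 132/43  (> 39, stop)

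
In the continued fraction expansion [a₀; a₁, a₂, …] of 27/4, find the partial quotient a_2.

⌊27/4⌋ = 6, remainder 3
⌊4/3⌋ = 1, remainder 1
⌊3/1⌋ = 3, remainder 0

3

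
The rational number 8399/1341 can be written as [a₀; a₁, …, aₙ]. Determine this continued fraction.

[6; 3, 1, 3, 1, 34, 2]

Run the Euclidean algorithm, recording each quotient:
8399 = 6·1341 + 353, so a_0 = 6
1341 = 3·353 + 282, so a_1 = 3
353 = 1·282 + 71, so a_2 = 1
282 = 3·71 + 69, so a_3 = 3
71 = 1·69 + 2, so a_4 = 1
69 = 34·2 + 1, so a_5 = 34
2 = 2·1 + 0, so a_6 = 2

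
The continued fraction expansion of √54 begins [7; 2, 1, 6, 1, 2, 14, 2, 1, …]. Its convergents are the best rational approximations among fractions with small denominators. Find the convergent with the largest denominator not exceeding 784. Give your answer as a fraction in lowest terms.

485/66

List convergents until the denominator exceeds the bound:
a_0 = 7: 7/1  (≤ bound)
a_1 = 2: 15/2  (≤ bound)
a_2 = 1: 22/3  (≤ bound)
a_3 = 6: 147/20  (≤ bound)
a_4 = 1: 169/23  (≤ bound)
a_5 = 2: 485/66  (≤ bound)
a_6 = 14: 6959/947  (> 784, stop)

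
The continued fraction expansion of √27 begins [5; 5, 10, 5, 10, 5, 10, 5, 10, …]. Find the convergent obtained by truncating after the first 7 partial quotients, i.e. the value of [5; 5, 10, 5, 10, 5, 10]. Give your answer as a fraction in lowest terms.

Start with 10.
5 + 1/(10/1) = 5 + 1/10 = 51/10
10 + 1/(51/10) = 10 + 10/51 = 520/51
5 + 1/(520/51) = 5 + 51/520 = 2651/520
10 + 1/(2651/520) = 10 + 520/2651 = 27030/2651
5 + 1/(27030/2651) = 5 + 2651/27030 = 137801/27030
5 + 1/(137801/27030) = 5 + 27030/137801 = 716035/137801

716035/137801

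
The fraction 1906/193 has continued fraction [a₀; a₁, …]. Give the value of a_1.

1

Repeatedly divide and take the remainder:
1906 ÷ 193 → quotient 9, remainder 169
193 ÷ 169 → quotient 1, remainder 24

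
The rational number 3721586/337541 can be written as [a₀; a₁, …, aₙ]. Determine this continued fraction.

3721586 = 11·337541 + 8635, so a_0 = 11
337541 = 39·8635 + 776, so a_1 = 39
8635 = 11·776 + 99, so a_2 = 11
776 = 7·99 + 83, so a_3 = 7
99 = 1·83 + 16, so a_4 = 1
83 = 5·16 + 3, so a_5 = 5
16 = 5·3 + 1, so a_6 = 5
3 = 3·1 + 0, so a_7 = 3

[11; 39, 11, 7, 1, 5, 5, 3]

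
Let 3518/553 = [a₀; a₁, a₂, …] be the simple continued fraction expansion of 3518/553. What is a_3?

3518 ÷ 553 → quotient 6, remainder 200
553 ÷ 200 → quotient 2, remainder 153
200 ÷ 153 → quotient 1, remainder 47
153 ÷ 47 → quotient 3, remainder 12

3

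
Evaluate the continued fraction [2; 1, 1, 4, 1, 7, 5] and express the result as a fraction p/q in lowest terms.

a_0 = 2: 2/1
a_1 = 1: 3/1
a_2 = 1: 5/2
a_3 = 4: 23/9
a_4 = 1: 28/11
a_5 = 7: 219/86
a_6 = 5: 1123/441

1123/441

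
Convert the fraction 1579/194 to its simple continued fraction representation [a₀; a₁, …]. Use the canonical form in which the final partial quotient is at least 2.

[8; 7, 5, 2, 2]

1579 = 8·194 + 27, so a_0 = 8
194 = 7·27 + 5, so a_1 = 7
27 = 5·5 + 2, so a_2 = 5
5 = 2·2 + 1, so a_3 = 2
2 = 2·1 + 0, so a_4 = 2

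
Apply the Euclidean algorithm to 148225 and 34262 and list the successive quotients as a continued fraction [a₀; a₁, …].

[4; 3, 15, 3, 2, 4, 3, 7]

148225 = 4·34262 + 11177, so a_0 = 4
34262 = 3·11177 + 731, so a_1 = 3
11177 = 15·731 + 212, so a_2 = 15
731 = 3·212 + 95, so a_3 = 3
212 = 2·95 + 22, so a_4 = 2
95 = 4·22 + 7, so a_5 = 4
22 = 3·7 + 1, so a_6 = 3
7 = 7·1 + 0, so a_7 = 7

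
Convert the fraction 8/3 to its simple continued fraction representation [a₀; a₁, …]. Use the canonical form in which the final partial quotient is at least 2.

[2; 1, 2]

8 ÷ 3 → quotient 2, remainder 2
3 ÷ 2 → quotient 1, remainder 1
2 ÷ 1 → quotient 2, remainder 0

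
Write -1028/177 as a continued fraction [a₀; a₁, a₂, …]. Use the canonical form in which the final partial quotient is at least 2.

Repeatedly divide and take the remainder:
-1028 ÷ 177 → quotient -6, remainder 34
177 ÷ 34 → quotient 5, remainder 7
34 ÷ 7 → quotient 4, remainder 6
7 ÷ 6 → quotient 1, remainder 1
6 ÷ 1 → quotient 6, remainder 0

[-6; 5, 4, 1, 6]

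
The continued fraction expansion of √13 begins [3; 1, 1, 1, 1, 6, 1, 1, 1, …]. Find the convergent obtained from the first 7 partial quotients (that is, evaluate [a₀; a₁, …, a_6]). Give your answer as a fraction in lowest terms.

137/38

Start with 1.
6 + 1/(1/1) = 6 + 1/1 = 7/1
1 + 1/(7/1) = 1 + 1/7 = 8/7
1 + 1/(8/7) = 1 + 7/8 = 15/8
1 + 1/(15/8) = 1 + 8/15 = 23/15
1 + 1/(23/15) = 1 + 15/23 = 38/23
3 + 1/(38/23) = 3 + 23/38 = 137/38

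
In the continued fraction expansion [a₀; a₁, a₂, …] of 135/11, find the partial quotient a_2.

1

⌊135/11⌋ = 12, remainder 3
⌊11/3⌋ = 3, remainder 2
⌊3/2⌋ = 1, remainder 1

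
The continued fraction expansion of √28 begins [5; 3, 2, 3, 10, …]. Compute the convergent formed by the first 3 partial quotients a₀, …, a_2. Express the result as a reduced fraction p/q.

37/7

Start with 2.
3 + 1/(2/1) = 3 + 1/2 = 7/2
5 + 1/(7/2) = 5 + 2/7 = 37/7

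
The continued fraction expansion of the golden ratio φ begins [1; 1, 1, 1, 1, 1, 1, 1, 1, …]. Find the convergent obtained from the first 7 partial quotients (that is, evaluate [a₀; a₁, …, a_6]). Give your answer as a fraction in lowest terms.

21/13

Starting at the tail and folding back:
Start with 1.
1 + 1/(1/1) = 1 + 1/1 = 2/1
1 + 1/(2/1) = 1 + 1/2 = 3/2
1 + 1/(3/2) = 1 + 2/3 = 5/3
1 + 1/(5/3) = 1 + 3/5 = 8/5
1 + 1/(8/5) = 1 + 5/8 = 13/8
1 + 1/(13/8) = 1 + 8/13 = 21/13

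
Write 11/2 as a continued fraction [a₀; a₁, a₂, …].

[5; 2]

Run the Euclidean algorithm, recording each quotient:
⌊11/2⌋ = 5, remainder 1
⌊2/1⌋ = 2, remainder 0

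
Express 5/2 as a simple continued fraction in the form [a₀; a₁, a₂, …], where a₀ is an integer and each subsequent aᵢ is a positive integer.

[2; 2]

5 ÷ 2 → quotient 2, remainder 1
2 ÷ 1 → quotient 2, remainder 0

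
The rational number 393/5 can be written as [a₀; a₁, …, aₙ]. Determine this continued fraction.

[78; 1, 1, 2]

393 = 78·5 + 3, so a_0 = 78
5 = 1·3 + 2, so a_1 = 1
3 = 1·2 + 1, so a_2 = 1
2 = 2·1 + 0, so a_3 = 2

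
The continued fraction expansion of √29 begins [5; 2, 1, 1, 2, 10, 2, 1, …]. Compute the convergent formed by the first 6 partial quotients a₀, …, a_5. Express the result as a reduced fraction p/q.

Build up convergents one term at a time:
a_0 = 5: 5/1
a_1 = 2: 11/2
a_2 = 1: 16/3
a_3 = 1: 27/5
a_4 = 2: 70/13
a_5 = 10: 727/135

727/135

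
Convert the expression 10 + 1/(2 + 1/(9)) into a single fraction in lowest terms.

199/19

Use the convergent recurrence hₖ = aₖ·hₖ₋₁ + hₖ₋₂ (and likewise for the denominators kₖ):
a_0 = 10: 10/1
a_1 = 2: 21/2
a_2 = 9: 199/19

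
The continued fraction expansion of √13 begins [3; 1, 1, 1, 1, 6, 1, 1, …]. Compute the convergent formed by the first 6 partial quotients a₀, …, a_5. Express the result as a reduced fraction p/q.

a_0 = 3: 3/1
a_1 = 1: 4/1
a_2 = 1: 7/2
a_3 = 1: 11/3
a_4 = 1: 18/5
a_5 = 6: 119/33

119/33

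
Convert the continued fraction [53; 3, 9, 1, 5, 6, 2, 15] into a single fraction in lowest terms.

2012601/37744

Collapse the nested fraction from the inside out:
Start with 15.
2 + 1/(15/1) = 2 + 1/15 = 31/15
6 + 1/(31/15) = 6 + 15/31 = 201/31
5 + 1/(201/31) = 5 + 31/201 = 1036/201
1 + 1/(1036/201) = 1 + 201/1036 = 1237/1036
9 + 1/(1237/1036) = 9 + 1036/1237 = 12169/1237
3 + 1/(12169/1237) = 3 + 1237/12169 = 37744/12169
53 + 1/(37744/12169) = 53 + 12169/37744 = 2012601/37744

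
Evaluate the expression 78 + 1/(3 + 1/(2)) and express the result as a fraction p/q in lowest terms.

Compute successive convergents:
a_0 = 78: 78/1
a_1 = 3: 235/3
a_2 = 2: 548/7

548/7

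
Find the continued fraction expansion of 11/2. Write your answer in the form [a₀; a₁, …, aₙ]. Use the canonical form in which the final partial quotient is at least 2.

[5; 2]

⌊11/2⌋ = 5, remainder 1
⌊2/1⌋ = 2, remainder 0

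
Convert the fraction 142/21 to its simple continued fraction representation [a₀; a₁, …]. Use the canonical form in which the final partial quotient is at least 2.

Run the Euclidean algorithm, recording each quotient:
142 = 6·21 + 16, so a_0 = 6
21 = 1·16 + 5, so a_1 = 1
16 = 3·5 + 1, so a_2 = 3
5 = 5·1 + 0, so a_3 = 5

[6; 1, 3, 5]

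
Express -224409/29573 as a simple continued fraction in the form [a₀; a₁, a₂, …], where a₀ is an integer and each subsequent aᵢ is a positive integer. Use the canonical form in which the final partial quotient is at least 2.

Apply division with remainder until the remainder is 0:
-224409 ÷ 29573 → quotient -8, remainder 12175
29573 ÷ 12175 → quotient 2, remainder 5223
12175 ÷ 5223 → quotient 2, remainder 1729
5223 ÷ 1729 → quotient 3, remainder 36
1729 ÷ 36 → quotient 48, remainder 1
36 ÷ 1 → quotient 36, remainder 0

[-8; 2, 2, 3, 48, 36]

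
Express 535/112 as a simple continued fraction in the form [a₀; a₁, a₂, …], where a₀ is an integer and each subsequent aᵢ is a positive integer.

Apply division with remainder until the remainder is 0:
535 ÷ 112 → quotient 4, remainder 87
112 ÷ 87 → quotient 1, remainder 25
87 ÷ 25 → quotient 3, remainder 12
25 ÷ 12 → quotient 2, remainder 1
12 ÷ 1 → quotient 12, remainder 0

[4; 1, 3, 2, 12]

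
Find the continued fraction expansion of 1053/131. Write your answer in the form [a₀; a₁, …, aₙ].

⌊1053/131⌋ = 8, remainder 5
⌊131/5⌋ = 26, remainder 1
⌊5/1⌋ = 5, remainder 0

[8; 26, 5]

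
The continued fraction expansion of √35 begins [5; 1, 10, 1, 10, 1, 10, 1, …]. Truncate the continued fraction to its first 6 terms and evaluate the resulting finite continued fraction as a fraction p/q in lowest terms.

846/143

Collapse the nested fraction from the inside out:
Start with 1.
10 + 1/(1/1) = 10 + 1/1 = 11/1
1 + 1/(11/1) = 1 + 1/11 = 12/11
10 + 1/(12/11) = 10 + 11/12 = 131/12
1 + 1/(131/12) = 1 + 12/131 = 143/131
5 + 1/(143/131) = 5 + 131/143 = 846/143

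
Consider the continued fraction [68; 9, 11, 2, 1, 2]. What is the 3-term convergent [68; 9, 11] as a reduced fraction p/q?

a_0 = 68: 68/1
a_1 = 9: 613/9
a_2 = 11: 6811/100

6811/100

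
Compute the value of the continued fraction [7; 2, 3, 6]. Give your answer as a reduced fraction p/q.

a_0 = 7: 7/1
a_1 = 2: 15/2
a_2 = 3: 52/7
a_3 = 6: 327/44

327/44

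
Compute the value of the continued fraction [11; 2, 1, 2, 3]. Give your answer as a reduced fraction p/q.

307/27

Start with 3.
2 + 1/(3/1) = 2 + 1/3 = 7/3
1 + 1/(7/3) = 1 + 3/7 = 10/7
2 + 1/(10/7) = 2 + 7/10 = 27/10
11 + 1/(27/10) = 11 + 10/27 = 307/27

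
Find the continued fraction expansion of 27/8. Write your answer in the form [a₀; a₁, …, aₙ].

[3; 2, 1, 2]

Run the Euclidean algorithm, recording each quotient:
⌊27/8⌋ = 3, remainder 3
⌊8/3⌋ = 2, remainder 2
⌊3/2⌋ = 1, remainder 1
⌊2/1⌋ = 2, remainder 0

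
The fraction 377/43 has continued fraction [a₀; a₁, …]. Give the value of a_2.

377 = 8·43 + 33, so a_0 = 8
43 = 1·33 + 10, so a_1 = 1
33 = 3·10 + 3, so a_2 = 3

3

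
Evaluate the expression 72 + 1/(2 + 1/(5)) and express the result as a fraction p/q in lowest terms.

Collapse the nested fraction from the inside out:
Start with 5.
2 + 1/(5/1) = 2 + 1/5 = 11/5
72 + 1/(11/5) = 72 + 5/11 = 797/11

797/11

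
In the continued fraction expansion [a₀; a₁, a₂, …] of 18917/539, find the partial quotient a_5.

1

Apply division with remainder until the remainder is 0:
⌊18917/539⌋ = 35, remainder 52
⌊539/52⌋ = 10, remainder 19
⌊52/19⌋ = 2, remainder 14
⌊19/14⌋ = 1, remainder 5
⌊14/5⌋ = 2, remainder 4
⌊5/4⌋ = 1, remainder 1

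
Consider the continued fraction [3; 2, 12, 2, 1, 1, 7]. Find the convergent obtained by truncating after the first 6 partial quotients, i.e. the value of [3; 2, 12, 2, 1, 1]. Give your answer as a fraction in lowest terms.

a_0 = 3: 3/1
a_1 = 2: 7/2
a_2 = 12: 87/25
a_3 = 2: 181/52
a_4 = 1: 268/77
a_5 = 1: 449/129

449/129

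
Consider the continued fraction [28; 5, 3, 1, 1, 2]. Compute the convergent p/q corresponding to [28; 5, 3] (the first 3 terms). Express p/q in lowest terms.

Build up convergents one term at a time:
a_0 = 28: 28/1
a_1 = 5: 141/5
a_2 = 3: 451/16

451/16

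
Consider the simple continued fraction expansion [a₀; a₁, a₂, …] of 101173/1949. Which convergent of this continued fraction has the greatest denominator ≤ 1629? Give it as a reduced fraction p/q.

a_0 = 51: 51/1  (≤ bound)
a_1 = 1: 52/1  (≤ bound)
a_2 = 10: 571/11  (≤ bound)
a_3 = 7: 4049/78  (≤ bound)
a_4 = 3: 12718/245  (≤ bound)
a_5 = 2: 29485/568  (≤ bound)
a_6 = 3: 101173/1949  (> 1629, stop)

29485/568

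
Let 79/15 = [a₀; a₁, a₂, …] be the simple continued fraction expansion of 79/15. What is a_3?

79 ÷ 15 → quotient 5, remainder 4
15 ÷ 4 → quotient 3, remainder 3
4 ÷ 3 → quotient 1, remainder 1
3 ÷ 1 → quotient 3, remainder 0

3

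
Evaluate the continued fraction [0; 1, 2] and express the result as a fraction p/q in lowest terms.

Start with 2.
1 + 1/(2/1) = 1 + 1/2 = 3/2
0 + 1/(3/2) = 0 + 2/3 = 2/3

2/3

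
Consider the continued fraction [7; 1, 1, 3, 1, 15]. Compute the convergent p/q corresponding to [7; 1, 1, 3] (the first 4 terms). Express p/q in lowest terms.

53/7

Collapse the nested fraction from the inside out:
Start with 3.
1 + 1/(3/1) = 1 + 1/3 = 4/3
1 + 1/(4/3) = 1 + 3/4 = 7/4
7 + 1/(7/4) = 7 + 4/7 = 53/7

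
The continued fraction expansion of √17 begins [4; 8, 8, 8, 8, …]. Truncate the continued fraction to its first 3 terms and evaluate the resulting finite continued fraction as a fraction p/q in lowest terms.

268/65

a_0 = 4: 4/1
a_1 = 8: 33/8
a_2 = 8: 268/65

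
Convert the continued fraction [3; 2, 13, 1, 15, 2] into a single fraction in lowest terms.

3319/953

a_0 = 3: 3/1
a_1 = 2: 7/2
a_2 = 13: 94/27
a_3 = 1: 101/29
a_4 = 15: 1609/462
a_5 = 2: 3319/953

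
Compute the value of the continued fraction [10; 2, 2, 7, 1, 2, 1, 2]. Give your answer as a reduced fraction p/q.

Work from the innermost term outward:
Start with 2.
1 + 1/(2/1) = 1 + 1/2 = 3/2
2 + 1/(3/2) = 2 + 2/3 = 8/3
1 + 1/(8/3) = 1 + 3/8 = 11/8
7 + 1/(11/8) = 7 + 8/11 = 85/11
2 + 1/(85/11) = 2 + 11/85 = 181/85
2 + 1/(181/85) = 2 + 85/181 = 447/181
10 + 1/(447/181) = 10 + 181/447 = 4651/447

4651/447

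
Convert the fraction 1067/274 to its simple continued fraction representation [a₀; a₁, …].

1067 = 3·274 + 245, so a_0 = 3
274 = 1·245 + 29, so a_1 = 1
245 = 8·29 + 13, so a_2 = 8
29 = 2·13 + 3, so a_3 = 2
13 = 4·3 + 1, so a_4 = 4
3 = 3·1 + 0, so a_5 = 3

[3; 1, 8, 2, 4, 3]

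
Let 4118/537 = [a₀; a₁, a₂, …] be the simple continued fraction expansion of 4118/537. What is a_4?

4118 ÷ 537 → quotient 7, remainder 359
537 ÷ 359 → quotient 1, remainder 178
359 ÷ 178 → quotient 2, remainder 3
178 ÷ 3 → quotient 59, remainder 1
3 ÷ 1 → quotient 3, remainder 0

3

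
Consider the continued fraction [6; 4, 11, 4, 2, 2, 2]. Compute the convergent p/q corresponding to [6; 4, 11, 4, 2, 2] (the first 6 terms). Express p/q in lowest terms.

6307/1010

a_0 = 6: 6/1
a_1 = 4: 25/4
a_2 = 11: 281/45
a_3 = 4: 1149/184
a_4 = 2: 2579/413
a_5 = 2: 6307/1010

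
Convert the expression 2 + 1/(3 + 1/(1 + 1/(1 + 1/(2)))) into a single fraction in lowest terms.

41/18

a_0 = 2: 2/1
a_1 = 3: 7/3
a_2 = 1: 9/4
a_3 = 1: 16/7
a_4 = 2: 41/18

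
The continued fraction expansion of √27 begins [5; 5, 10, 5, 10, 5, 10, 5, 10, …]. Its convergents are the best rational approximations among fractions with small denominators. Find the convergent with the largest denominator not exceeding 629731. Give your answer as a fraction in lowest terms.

List convergents until the denominator exceeds the bound:
a_0 = 5: 5/1  (≤ bound)
a_1 = 5: 26/5  (≤ bound)
a_2 = 10: 265/51  (≤ bound)
a_3 = 5: 1351/260  (≤ bound)
a_4 = 10: 13775/2651  (≤ bound)
a_5 = 5: 70226/13515  (≤ bound)
a_6 = 10: 716035/137801  (≤ bound)
a_7 = 5: 3650401/702520  (> 629731, stop)

716035/137801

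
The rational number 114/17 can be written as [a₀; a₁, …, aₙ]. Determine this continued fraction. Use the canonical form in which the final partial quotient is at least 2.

[6; 1, 2, 2, 2]

Run the Euclidean algorithm, recording each quotient:
114 = 6·17 + 12, so a_0 = 6
17 = 1·12 + 5, so a_1 = 1
12 = 2·5 + 2, so a_2 = 2
5 = 2·2 + 1, so a_3 = 2
2 = 2·1 + 0, so a_4 = 2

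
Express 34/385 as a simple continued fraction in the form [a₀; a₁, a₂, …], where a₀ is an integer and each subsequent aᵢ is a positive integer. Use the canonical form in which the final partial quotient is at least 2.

[0; 11, 3, 11]

Apply division with remainder until the remainder is 0:
⌊34/385⌋ = 0, remainder 34
⌊385/34⌋ = 11, remainder 11
⌊34/11⌋ = 3, remainder 1
⌊11/1⌋ = 11, remainder 0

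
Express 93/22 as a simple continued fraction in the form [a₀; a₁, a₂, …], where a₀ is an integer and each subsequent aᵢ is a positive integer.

[4; 4, 2, 2]

⌊93/22⌋ = 4, remainder 5
⌊22/5⌋ = 4, remainder 2
⌊5/2⌋ = 2, remainder 1
⌊2/1⌋ = 2, remainder 0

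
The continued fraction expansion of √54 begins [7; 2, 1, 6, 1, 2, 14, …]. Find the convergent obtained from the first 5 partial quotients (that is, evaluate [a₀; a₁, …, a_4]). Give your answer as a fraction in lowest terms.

169/23

Start with 1.
6 + 1/(1/1) = 6 + 1/1 = 7/1
1 + 1/(7/1) = 1 + 1/7 = 8/7
2 + 1/(8/7) = 2 + 7/8 = 23/8
7 + 1/(23/8) = 7 + 8/23 = 169/23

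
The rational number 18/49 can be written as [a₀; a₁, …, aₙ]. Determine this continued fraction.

[0; 2, 1, 2, 1, 1, 2]

Run the Euclidean algorithm, recording each quotient:
18 = 0·49 + 18, so a_0 = 0
49 = 2·18 + 13, so a_1 = 2
18 = 1·13 + 5, so a_2 = 1
13 = 2·5 + 3, so a_3 = 2
5 = 1·3 + 2, so a_4 = 1
3 = 1·2 + 1, so a_5 = 1
2 = 2·1 + 0, so a_6 = 2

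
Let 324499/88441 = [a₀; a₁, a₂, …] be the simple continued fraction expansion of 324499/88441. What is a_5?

3

Run the Euclidean algorithm, recording each quotient:
⌊324499/88441⌋ = 3, remainder 59176
⌊88441/59176⌋ = 1, remainder 29265
⌊59176/29265⌋ = 2, remainder 646
⌊29265/646⌋ = 45, remainder 195
⌊646/195⌋ = 3, remainder 61
⌊195/61⌋ = 3, remainder 12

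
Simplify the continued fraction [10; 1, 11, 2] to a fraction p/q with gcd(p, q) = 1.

273/25

a_0 = 10: 10/1
a_1 = 1: 11/1
a_2 = 11: 131/12
a_3 = 2: 273/25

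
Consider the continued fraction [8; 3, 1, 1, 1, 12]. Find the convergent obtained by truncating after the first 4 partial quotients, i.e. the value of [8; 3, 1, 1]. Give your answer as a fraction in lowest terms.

Start with 1.
1 + 1/(1/1) = 1 + 1/1 = 2/1
3 + 1/(2/1) = 3 + 1/2 = 7/2
8 + 1/(7/2) = 8 + 2/7 = 58/7

58/7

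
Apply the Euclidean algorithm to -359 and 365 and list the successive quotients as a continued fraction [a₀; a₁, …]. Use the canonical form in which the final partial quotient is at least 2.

[-1; 60, 1, 5]

Apply division with remainder until the remainder is 0:
-359 = -1·365 + 6, so a_0 = -1
365 = 60·6 + 5, so a_1 = 60
6 = 1·5 + 1, so a_2 = 1
5 = 5·1 + 0, so a_3 = 5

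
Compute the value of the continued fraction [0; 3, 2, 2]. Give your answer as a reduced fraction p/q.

5/17

a_0 = 0: 0/1
a_1 = 3: 1/3
a_2 = 2: 2/7
a_3 = 2: 5/17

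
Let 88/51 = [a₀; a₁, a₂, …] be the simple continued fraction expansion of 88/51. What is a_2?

2

Repeatedly divide and take the remainder:
⌊88/51⌋ = 1, remainder 37
⌊51/37⌋ = 1, remainder 14
⌊37/14⌋ = 2, remainder 9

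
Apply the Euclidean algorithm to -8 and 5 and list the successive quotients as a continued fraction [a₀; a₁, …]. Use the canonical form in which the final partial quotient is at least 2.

[-2; 2, 2]

Repeatedly divide and take the remainder:
-8 ÷ 5 → quotient -2, remainder 2
5 ÷ 2 → quotient 2, remainder 1
2 ÷ 1 → quotient 2, remainder 0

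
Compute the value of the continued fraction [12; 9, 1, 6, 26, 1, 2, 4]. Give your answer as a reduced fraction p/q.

291318/24073

Start with 4.
2 + 1/(4/1) = 2 + 1/4 = 9/4
1 + 1/(9/4) = 1 + 4/9 = 13/9
26 + 1/(13/9) = 26 + 9/13 = 347/13
6 + 1/(347/13) = 6 + 13/347 = 2095/347
1 + 1/(2095/347) = 1 + 347/2095 = 2442/2095
9 + 1/(2442/2095) = 9 + 2095/2442 = 24073/2442
12 + 1/(24073/2442) = 12 + 2442/24073 = 291318/24073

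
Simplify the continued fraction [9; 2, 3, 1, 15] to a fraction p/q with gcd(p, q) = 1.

Work from the innermost term outward:
Start with 15.
1 + 1/(15/1) = 1 + 1/15 = 16/15
3 + 1/(16/15) = 3 + 15/16 = 63/16
2 + 1/(63/16) = 2 + 16/63 = 142/63
9 + 1/(142/63) = 9 + 63/142 = 1341/142

1341/142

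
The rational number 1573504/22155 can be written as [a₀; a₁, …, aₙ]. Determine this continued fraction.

1573504 ÷ 22155 → quotient 71, remainder 499
22155 ÷ 499 → quotient 44, remainder 199
499 ÷ 199 → quotient 2, remainder 101
199 ÷ 101 → quotient 1, remainder 98
101 ÷ 98 → quotient 1, remainder 3
98 ÷ 3 → quotient 32, remainder 2
3 ÷ 2 → quotient 1, remainder 1
2 ÷ 1 → quotient 2, remainder 0

[71; 44, 2, 1, 1, 32, 1, 2]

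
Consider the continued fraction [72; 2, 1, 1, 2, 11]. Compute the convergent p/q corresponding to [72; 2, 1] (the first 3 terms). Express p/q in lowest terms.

Start with 1.
2 + 1/(1/1) = 2 + 1/1 = 3/1
72 + 1/(3/1) = 72 + 1/3 = 217/3

217/3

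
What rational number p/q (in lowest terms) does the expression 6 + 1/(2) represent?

Use the convergent recurrence hₖ = aₖ·hₖ₋₁ + hₖ₋₂ (and likewise for the denominators kₖ):
a_0 = 6: 6/1
a_1 = 2: 13/2

13/2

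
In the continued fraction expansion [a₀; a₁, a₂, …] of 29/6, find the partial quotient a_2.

29 = 4·6 + 5, so a_0 = 4
6 = 1·5 + 1, so a_1 = 1
5 = 5·1 + 0, so a_2 = 5

5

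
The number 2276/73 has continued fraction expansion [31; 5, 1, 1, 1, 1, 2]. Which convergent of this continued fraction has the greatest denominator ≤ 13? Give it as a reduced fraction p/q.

343/11

a_0 = 31: 31/1  (≤ bound)
a_1 = 5: 156/5  (≤ bound)
a_2 = 1: 187/6  (≤ bound)
a_3 = 1: 343/11  (≤ bound)
a_4 = 1: 530/17  (> 13, stop)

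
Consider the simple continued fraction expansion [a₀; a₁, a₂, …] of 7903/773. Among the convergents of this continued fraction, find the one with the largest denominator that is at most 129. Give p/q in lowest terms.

685/67

a_0 = 10: 10/1  (≤ bound)
a_1 = 4: 41/4  (≤ bound)
a_2 = 2: 92/9  (≤ bound)
a_3 = 7: 685/67  (≤ bound)
a_4 = 2: 1462/143  (> 129, stop)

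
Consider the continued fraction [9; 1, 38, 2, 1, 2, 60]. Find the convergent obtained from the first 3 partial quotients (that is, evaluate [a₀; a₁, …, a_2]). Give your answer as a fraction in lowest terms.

Work from the innermost term outward:
Start with 38.
1 + 1/(38/1) = 1 + 1/38 = 39/38
9 + 1/(39/38) = 9 + 38/39 = 389/39

389/39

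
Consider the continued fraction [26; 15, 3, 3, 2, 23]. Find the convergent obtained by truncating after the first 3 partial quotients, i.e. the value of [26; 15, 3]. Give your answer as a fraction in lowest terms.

1199/46

Compute successive convergents:
a_0 = 26: 26/1
a_1 = 15: 391/15
a_2 = 3: 1199/46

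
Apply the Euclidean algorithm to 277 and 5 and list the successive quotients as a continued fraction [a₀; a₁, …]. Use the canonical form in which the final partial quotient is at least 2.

[55; 2, 2]

Repeatedly divide and take the remainder:
⌊277/5⌋ = 55, remainder 2
⌊5/2⌋ = 2, remainder 1
⌊2/1⌋ = 2, remainder 0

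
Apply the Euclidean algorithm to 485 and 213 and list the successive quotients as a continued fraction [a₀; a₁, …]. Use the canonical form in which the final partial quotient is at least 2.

[2; 3, 1, 1, 1, 1, 3, 3]

485 = 2·213 + 59, so a_0 = 2
213 = 3·59 + 36, so a_1 = 3
59 = 1·36 + 23, so a_2 = 1
36 = 1·23 + 13, so a_3 = 1
23 = 1·13 + 10, so a_4 = 1
13 = 1·10 + 3, so a_5 = 1
10 = 3·3 + 1, so a_6 = 3
3 = 3·1 + 0, so a_7 = 3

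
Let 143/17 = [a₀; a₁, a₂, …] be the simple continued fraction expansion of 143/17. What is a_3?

⌊143/17⌋ = 8, remainder 7
⌊17/7⌋ = 2, remainder 3
⌊7/3⌋ = 2, remainder 1
⌊3/1⌋ = 3, remainder 0

3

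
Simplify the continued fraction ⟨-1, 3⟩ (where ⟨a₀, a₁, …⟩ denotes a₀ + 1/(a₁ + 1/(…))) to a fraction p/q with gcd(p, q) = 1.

Build up convergents one term at a time:
a_0 = -1: -1/1
a_1 = 3: -2/3

-2/3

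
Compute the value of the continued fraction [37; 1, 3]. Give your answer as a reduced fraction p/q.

Starting at the tail and folding back:
Start with 3.
1 + 1/(3/1) = 1 + 1/3 = 4/3
37 + 1/(4/3) = 37 + 3/4 = 151/4

151/4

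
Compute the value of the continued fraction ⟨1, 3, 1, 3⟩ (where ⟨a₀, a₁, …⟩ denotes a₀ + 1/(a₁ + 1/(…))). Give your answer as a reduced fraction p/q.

19/15

a_0 = 1: 1/1
a_1 = 3: 4/3
a_2 = 1: 5/4
a_3 = 3: 19/15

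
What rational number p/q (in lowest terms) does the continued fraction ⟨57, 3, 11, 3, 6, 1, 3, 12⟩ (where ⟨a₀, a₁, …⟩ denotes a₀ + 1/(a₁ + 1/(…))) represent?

Compute successive convergents:
a_0 = 57: 57/1
a_1 = 3: 172/3
a_2 = 11: 1949/34
a_3 = 3: 6019/105
a_4 = 6: 38063/664
a_5 = 1: 44082/769
a_6 = 3: 170309/2971
a_7 = 12: 2087790/36421

2087790/36421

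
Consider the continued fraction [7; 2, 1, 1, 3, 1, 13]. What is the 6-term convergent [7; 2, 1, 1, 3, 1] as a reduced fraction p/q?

170/23

Work from the innermost term outward:
Start with 1.
3 + 1/(1/1) = 3 + 1/1 = 4/1
1 + 1/(4/1) = 1 + 1/4 = 5/4
1 + 1/(5/4) = 1 + 4/5 = 9/5
2 + 1/(9/5) = 2 + 5/9 = 23/9
7 + 1/(23/9) = 7 + 9/23 = 170/23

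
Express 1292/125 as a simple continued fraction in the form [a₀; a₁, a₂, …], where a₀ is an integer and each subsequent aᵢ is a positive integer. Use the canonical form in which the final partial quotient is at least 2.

[10; 2, 1, 41]

Repeatedly divide and take the remainder:
1292 ÷ 125 → quotient 10, remainder 42
125 ÷ 42 → quotient 2, remainder 41
42 ÷ 41 → quotient 1, remainder 1
41 ÷ 1 → quotient 41, remainder 0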